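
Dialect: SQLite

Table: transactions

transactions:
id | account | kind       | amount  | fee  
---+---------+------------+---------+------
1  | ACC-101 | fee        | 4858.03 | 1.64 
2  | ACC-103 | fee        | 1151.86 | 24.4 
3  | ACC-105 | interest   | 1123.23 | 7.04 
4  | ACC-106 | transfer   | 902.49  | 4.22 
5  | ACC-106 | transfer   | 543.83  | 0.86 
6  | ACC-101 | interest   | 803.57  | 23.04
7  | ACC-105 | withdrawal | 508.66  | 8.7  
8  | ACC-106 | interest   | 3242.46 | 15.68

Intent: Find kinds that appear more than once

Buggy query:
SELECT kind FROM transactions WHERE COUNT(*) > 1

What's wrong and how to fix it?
Bug: WHERE can't reference COUNT(*); aggregates are computed after WHERE

Fix: GROUP BY kind, then filter groups with HAVING COUNT(*) > 1

Corrected query:
SELECT kind FROM transactions GROUP BY kind HAVING COUNT(*) > 1

Result:
kind    
--------
fee     
interest
transfer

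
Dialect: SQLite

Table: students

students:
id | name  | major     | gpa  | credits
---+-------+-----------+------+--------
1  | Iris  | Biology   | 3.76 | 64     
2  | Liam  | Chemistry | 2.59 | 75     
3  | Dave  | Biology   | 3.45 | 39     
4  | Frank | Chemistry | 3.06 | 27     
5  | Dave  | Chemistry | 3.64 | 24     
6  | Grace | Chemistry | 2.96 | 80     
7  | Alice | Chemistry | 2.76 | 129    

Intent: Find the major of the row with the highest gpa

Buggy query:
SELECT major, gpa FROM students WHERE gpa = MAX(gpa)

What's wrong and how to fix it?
Bug: MAX(gpa) is an aggregate and cannot be used directly in WHERE

Fix: Use a subquery: WHERE gpa = (SELECT MAX(gpa) FROM students)

Corrected query:
SELECT major, gpa FROM students WHERE gpa = (SELECT MAX(gpa) FROM students)

Result:
major   | gpa 
--------+-----
Biology | 3.76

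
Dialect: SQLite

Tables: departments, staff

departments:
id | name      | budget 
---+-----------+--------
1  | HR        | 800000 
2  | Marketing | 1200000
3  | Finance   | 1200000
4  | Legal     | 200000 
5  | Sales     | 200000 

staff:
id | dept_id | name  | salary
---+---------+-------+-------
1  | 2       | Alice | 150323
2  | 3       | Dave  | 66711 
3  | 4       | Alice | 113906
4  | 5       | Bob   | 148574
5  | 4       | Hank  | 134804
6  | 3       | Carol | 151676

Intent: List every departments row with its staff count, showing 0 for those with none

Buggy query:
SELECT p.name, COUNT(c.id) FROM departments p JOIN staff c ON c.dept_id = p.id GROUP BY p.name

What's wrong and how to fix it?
Bug: INNER JOIN drops departments rows that have no matching staff rows

Fix: Switch to LEFT JOIN to retain unmatched parent rows

Corrected query:
SELECT p.name, COUNT(c.id) FROM departments p LEFT JOIN staff c ON c.dept_id = p.id GROUP BY p.name

Result:
name      | COUNT(c.id)
----------+------------
Finance   | 2          
HR        | 0          
Legal     | 2          
Marketing | 1          
Sales     | 1          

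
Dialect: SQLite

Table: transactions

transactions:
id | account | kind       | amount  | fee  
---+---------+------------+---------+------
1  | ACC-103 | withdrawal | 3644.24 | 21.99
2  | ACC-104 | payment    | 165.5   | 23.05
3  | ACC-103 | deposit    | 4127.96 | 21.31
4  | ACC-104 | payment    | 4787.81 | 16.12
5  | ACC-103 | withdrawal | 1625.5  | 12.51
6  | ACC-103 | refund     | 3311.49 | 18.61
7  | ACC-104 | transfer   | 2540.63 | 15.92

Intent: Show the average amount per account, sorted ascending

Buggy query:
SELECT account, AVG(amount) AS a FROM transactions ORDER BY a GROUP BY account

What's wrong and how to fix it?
Bug: GROUP BY must precede ORDER BY

Fix: Reorder: SELECT … FROM … GROUP BY … ORDER BY …

Corrected query:
SELECT account, AVG(amount) AS a FROM transactions GROUP BY account ORDER BY a

Result:
account | a        
--------+----------
ACC-104 | 2497.98  
ACC-103 | 3177.2975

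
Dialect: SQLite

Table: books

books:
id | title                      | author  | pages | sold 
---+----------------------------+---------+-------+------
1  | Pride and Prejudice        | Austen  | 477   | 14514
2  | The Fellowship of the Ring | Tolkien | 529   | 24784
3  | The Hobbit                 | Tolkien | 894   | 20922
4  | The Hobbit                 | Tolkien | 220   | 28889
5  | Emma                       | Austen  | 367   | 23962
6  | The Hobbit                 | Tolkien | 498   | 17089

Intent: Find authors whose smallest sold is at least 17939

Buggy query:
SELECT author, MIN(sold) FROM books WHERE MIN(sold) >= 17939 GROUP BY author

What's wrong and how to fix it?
Bug: Aggregates like MIN are computed per group after WHERE runs

Fix: Replace WHERE with HAVING after the GROUP BY

Corrected query:
SELECT author, MIN(sold) FROM books GROUP BY author HAVING MIN(sold) >= 17939

Result:
(no rows)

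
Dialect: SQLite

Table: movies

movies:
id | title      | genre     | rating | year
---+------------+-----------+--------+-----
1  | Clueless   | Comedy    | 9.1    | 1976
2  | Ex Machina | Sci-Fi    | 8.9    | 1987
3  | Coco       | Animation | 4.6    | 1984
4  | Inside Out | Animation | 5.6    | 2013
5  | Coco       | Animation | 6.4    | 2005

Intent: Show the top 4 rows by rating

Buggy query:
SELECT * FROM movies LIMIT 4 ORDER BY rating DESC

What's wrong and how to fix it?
Bug: ORDER BY cannot follow LIMIT; LIMIT is the final clause

Fix: Swap the clauses: ORDER BY first, then LIMIT

Corrected query:
SELECT * FROM movies ORDER BY rating DESC LIMIT 4

Result:
id | title      | genre     | rating | year
---+------------+-----------+--------+-----
1  | Clueless   | Comedy    | 9.1    | 1976
2  | Ex Machina | Sci-Fi    | 8.9    | 1987
5  | Coco       | Animation | 6.4    | 2005
4  | Inside Out | Animation | 5.6    | 2013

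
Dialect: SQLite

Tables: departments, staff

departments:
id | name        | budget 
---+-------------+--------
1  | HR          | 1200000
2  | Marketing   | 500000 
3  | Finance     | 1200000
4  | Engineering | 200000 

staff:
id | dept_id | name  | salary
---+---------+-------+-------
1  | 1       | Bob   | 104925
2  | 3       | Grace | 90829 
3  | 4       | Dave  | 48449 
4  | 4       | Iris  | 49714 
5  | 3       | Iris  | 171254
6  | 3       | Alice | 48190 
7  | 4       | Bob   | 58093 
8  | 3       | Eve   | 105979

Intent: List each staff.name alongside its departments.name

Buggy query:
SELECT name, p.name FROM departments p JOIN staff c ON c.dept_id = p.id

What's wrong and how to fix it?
Bug: 'name' exists in both joined tables, so the database can't tell which one is meant

Fix: Prefix ambiguous columns with the table alias

Corrected query:
SELECT c.name, p.name FROM departments p JOIN staff c ON c.dept_id = p.id

Result:
name  | name       
------+------------
Bob   | HR         
Grace | Finance    
Dave  | Engineering
Iris  | Engineering
Iris  | Finance    
Alice | Finance    
Bob   | Engineering
Eve   | Finance    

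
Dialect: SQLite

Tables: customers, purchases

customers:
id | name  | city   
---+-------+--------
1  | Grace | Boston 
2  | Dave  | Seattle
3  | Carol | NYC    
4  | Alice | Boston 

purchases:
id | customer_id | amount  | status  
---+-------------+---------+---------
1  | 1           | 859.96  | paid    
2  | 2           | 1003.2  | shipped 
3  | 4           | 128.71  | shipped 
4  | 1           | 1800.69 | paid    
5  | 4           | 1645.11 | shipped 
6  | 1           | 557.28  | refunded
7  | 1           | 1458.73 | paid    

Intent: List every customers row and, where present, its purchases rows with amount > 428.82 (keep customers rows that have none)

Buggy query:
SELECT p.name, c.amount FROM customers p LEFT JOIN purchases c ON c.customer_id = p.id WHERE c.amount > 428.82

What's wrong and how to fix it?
Bug: Filtering c.amount in WHERE discards the NULL rows produced by LEFT JOIN, turning it into an inner join

Fix: Put 'c.amount > 428.82' in the JOIN's ON clause instead of WHERE

Corrected query:
SELECT p.name, c.amount FROM customers p LEFT JOIN purchases c ON c.customer_id = p.id AND c.amount > 428.82

Result:
name  | amount 
------+--------
Grace | 557.28 
Grace | 859.96 
Grace | 1458.73
Grace | 1800.69
Dave  | 1003.2 
Carol | NULL   
Alice | 1645.11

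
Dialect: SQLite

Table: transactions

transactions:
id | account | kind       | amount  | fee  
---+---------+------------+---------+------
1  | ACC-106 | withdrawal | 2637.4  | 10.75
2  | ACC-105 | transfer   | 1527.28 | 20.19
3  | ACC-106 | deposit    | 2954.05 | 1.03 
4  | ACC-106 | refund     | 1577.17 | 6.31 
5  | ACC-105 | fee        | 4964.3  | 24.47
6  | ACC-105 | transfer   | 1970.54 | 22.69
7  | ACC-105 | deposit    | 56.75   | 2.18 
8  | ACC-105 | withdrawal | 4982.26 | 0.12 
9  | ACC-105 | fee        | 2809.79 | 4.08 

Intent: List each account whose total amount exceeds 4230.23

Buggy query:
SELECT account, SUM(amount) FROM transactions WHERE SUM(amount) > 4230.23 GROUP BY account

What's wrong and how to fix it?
Bug: SUM(amount) is an aggregate, but WHERE filters rows before aggregation

Fix: Use HAVING (which filters groups after aggregation) instead of WHERE

Corrected query:
SELECT account, SUM(amount) FROM transactions GROUP BY account HAVING SUM(amount) > 4230.23

Result:
account | SUM(amount)
--------+------------
ACC-105 | 16310.92   
ACC-106 | 7168.62    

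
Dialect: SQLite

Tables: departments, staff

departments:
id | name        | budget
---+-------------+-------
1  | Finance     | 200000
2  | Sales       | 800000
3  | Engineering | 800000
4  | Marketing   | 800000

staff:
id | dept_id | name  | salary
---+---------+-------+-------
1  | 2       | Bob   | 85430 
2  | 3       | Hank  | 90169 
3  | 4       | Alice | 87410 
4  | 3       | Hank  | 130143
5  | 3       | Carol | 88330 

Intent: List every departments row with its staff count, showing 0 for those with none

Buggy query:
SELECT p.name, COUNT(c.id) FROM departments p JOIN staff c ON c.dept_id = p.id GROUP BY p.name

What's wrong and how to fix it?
Bug: INNER JOIN drops departments rows that have no matching staff rows

Fix: Use LEFT JOIN so parents without children still appear (COUNT(c.id) gives 0)

Corrected query:
SELECT p.name, COUNT(c.id) FROM departments p LEFT JOIN staff c ON c.dept_id = p.id GROUP BY p.name

Result:
name        | COUNT(c.id)
------------+------------
Engineering | 3          
Finance     | 0          
Marketing   | 1          
Sales       | 1          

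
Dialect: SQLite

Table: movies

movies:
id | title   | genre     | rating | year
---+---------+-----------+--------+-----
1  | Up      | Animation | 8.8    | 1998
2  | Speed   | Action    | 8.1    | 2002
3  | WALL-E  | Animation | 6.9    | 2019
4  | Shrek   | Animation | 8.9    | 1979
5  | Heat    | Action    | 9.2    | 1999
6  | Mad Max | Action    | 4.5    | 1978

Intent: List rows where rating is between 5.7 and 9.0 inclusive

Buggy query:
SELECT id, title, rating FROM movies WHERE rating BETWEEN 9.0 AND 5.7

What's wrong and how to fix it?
Bug: The bounds are reversed; BETWEEN a AND b requires a <= b to match anything

Fix: Swap the bounds so the smaller value comes first

Corrected query:
SELECT id, title, rating FROM movies WHERE rating BETWEEN 5.7 AND 9.0

Result:
id | title  | rating
---+--------+-------
1  | Up     | 8.8   
2  | Speed  | 8.1   
3  | WALL-E | 6.9   
4  | Shrek  | 8.9   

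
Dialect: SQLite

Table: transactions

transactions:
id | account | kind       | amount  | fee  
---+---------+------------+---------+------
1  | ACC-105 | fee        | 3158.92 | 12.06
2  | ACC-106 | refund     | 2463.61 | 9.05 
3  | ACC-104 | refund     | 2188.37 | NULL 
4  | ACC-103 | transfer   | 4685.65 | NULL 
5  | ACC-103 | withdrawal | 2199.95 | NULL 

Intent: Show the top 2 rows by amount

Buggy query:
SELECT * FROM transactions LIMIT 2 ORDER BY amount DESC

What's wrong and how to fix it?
Bug: LIMIT must come after ORDER BY

Fix: Swap the clauses: ORDER BY first, then LIMIT

Corrected query:
SELECT * FROM transactions ORDER BY amount DESC LIMIT 2

Result:
id | account | kind     | amount  | fee  
---+---------+----------+---------+------
4  | ACC-103 | transfer | 4685.65 | NULL 
1  | ACC-105 | fee      | 3158.92 | 12.06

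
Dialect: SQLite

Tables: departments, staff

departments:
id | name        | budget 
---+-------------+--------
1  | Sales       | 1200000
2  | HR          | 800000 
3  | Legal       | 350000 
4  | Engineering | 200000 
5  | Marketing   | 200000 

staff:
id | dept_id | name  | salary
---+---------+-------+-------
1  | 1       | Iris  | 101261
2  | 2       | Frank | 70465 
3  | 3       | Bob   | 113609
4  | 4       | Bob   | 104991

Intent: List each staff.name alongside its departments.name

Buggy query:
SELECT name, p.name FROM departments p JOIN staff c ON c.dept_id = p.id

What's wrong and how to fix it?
Bug: 'name' exists in both joined tables, so the database can't tell which one is meant

Fix: Prefix ambiguous columns with the table alias

Corrected query:
SELECT c.name, p.name FROM departments p JOIN staff c ON c.dept_id = p.id

Result:
name  | name       
------+------------
Iris  | Sales      
Frank | HR         
Bob   | Legal      
Bob   | Engineering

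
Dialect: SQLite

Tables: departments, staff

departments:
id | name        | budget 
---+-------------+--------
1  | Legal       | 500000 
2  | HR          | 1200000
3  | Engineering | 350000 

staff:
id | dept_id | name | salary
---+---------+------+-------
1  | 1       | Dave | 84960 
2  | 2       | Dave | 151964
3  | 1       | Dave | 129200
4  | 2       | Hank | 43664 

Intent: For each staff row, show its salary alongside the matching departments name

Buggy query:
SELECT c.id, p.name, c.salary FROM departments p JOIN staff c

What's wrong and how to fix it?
Bug: JOIN with no ON clause produces a cartesian product; every staff row pairs with every departments row

Fix: Add ON c.dept_id = p.id to the JOIN

Corrected query:
SELECT c.id, p.name, c.salary FROM departments p JOIN staff c ON c.dept_id = p.id

Result:
id | name  | salary
---+-------+-------
1  | Legal | 84960 
2  | HR    | 151964
3  | Legal | 129200
4  | HR    | 43664 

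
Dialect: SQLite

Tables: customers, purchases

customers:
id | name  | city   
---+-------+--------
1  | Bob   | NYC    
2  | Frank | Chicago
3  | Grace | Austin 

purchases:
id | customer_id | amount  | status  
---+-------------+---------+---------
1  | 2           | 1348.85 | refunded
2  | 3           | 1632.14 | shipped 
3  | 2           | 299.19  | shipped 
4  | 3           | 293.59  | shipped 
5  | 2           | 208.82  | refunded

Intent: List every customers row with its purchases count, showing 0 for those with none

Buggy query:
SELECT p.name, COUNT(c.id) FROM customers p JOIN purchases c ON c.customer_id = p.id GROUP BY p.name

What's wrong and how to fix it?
Bug: An inner join excludes parents with zero children

Fix: Use LEFT JOIN so parents without children still appear (COUNT(c.id) gives 0)

Corrected query:
SELECT p.name, COUNT(c.id) FROM customers p LEFT JOIN purchases c ON c.customer_id = p.id GROUP BY p.name

Result:
name  | COUNT(c.id)
------+------------
Bob   | 0          
Frank | 3          
Grace | 2          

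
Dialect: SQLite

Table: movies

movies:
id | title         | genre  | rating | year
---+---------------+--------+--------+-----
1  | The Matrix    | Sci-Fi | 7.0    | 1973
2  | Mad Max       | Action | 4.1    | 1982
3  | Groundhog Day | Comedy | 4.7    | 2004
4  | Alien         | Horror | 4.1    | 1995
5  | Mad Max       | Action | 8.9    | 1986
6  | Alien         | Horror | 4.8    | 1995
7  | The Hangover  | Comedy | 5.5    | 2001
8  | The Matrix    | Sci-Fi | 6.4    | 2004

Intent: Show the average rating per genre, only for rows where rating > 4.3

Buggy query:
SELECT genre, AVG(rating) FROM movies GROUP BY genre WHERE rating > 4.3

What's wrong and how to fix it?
Bug: Row-level WHERE must come before GROUP BY in the clause order

Fix: Move the WHERE clause before GROUP BY

Corrected query:
SELECT genre, AVG(rating) FROM movies WHERE rating > 4.3 GROUP BY genre

Result:
genre  | AVG(rating)
-------+------------
Action | 8.9        
Comedy | 5.1        
Horror | 4.8        
Sci-Fi | 6.7        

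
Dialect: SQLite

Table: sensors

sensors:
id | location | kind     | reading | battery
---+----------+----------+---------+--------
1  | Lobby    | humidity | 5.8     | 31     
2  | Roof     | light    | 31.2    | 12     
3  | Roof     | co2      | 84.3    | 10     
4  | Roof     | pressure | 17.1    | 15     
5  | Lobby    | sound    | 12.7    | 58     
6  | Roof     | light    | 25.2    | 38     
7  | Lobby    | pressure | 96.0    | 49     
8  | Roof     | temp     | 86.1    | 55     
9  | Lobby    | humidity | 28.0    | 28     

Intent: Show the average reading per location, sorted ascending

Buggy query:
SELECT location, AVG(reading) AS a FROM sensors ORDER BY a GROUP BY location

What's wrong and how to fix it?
Bug: GROUP BY must precede ORDER BY

Fix: Move ORDER BY to the end, after GROUP BY

Corrected query:
SELECT location, AVG(reading) AS a FROM sensors GROUP BY location ORDER BY a

Result:
location | a     
---------+-------
Lobby    | 35.625
Roof     | 48.78 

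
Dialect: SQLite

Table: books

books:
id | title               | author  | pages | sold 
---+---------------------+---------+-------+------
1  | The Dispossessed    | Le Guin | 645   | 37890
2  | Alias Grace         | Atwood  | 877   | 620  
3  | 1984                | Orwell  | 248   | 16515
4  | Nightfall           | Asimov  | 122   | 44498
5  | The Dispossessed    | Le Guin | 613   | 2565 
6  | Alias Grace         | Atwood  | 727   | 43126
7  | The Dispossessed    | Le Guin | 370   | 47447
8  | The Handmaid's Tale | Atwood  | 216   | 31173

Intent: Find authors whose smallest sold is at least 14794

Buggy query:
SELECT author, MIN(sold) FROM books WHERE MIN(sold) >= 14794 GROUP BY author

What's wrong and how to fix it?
Bug: MIN() in WHERE is a misuse of aggregate

Fix: Use HAVING for the per-group MIN condition

Corrected query:
SELECT author, MIN(sold) FROM books GROUP BY author HAVING MIN(sold) >= 14794

Result:
author | MIN(sold)
-------+----------
Asimov | 44498    
Orwell | 16515    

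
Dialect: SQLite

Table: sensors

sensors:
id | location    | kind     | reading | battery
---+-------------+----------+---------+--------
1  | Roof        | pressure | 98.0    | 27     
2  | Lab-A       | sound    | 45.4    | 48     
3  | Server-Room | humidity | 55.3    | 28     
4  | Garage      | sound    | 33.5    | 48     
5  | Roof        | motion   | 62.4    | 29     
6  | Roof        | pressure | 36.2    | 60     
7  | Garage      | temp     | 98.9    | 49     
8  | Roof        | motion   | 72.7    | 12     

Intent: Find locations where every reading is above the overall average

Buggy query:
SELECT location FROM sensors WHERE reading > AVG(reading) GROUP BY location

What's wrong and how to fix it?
Bug: WHERE evaluates per row before aggregation, so AVG() is unavailable

Fix: Use a subquery for AVG and a HAVING MIN(...) filter so the condition holds for every row in the group

Corrected query:
SELECT location FROM sensors GROUP BY location HAVING MIN(reading) > (SELECT AVG(reading) FROM sensors)

Result:
(no rows)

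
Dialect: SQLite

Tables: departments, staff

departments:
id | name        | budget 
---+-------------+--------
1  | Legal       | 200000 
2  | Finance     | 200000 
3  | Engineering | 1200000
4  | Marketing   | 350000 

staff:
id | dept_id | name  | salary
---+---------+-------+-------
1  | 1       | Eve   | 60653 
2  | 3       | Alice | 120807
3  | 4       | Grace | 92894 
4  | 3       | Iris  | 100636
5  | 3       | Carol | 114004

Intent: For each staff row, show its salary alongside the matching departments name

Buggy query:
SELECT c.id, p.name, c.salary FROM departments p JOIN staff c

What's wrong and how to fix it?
Bug: Missing join condition: each staff row is matched to all departments rows instead of just its own

Fix: Specify the join condition linking the foreign key to the parent id

Corrected query:
SELECT c.id, p.name, c.salary FROM departments p JOIN staff c ON c.dept_id = p.id

Result:
id | name        | salary
---+-------------+-------
1  | Legal       | 60653 
2  | Engineering | 120807
3  | Marketing   | 92894 
4  | Engineering | 100636
5  | Engineering | 114004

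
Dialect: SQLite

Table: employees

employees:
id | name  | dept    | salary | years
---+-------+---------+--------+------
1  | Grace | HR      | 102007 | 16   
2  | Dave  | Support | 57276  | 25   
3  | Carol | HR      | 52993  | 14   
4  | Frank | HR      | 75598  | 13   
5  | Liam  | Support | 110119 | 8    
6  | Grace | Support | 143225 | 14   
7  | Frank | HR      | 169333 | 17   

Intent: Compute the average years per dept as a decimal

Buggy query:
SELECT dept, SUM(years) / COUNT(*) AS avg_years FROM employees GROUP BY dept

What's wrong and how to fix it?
Bug: SUM(years) and COUNT(*) are both integers; the division truncates the fractional part

Fix: Multiply by 1.0 (or CAST to REAL) to force floating-point division

Corrected query:
SELECT dept, SUM(years) * 1.0 / COUNT(*) AS avg_years FROM employees GROUP BY dept

Result:
dept    | avg_years
--------+----------
HR      | 15       
Support | 15.666667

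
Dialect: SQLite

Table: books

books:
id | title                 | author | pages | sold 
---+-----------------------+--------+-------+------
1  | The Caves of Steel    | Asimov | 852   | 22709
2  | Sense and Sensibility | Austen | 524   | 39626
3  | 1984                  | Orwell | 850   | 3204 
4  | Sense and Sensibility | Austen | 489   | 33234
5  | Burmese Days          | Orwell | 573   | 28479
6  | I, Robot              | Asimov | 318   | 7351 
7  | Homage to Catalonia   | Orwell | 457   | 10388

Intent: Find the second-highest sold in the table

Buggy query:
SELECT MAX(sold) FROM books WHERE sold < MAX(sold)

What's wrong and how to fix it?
Bug: MAX(sold) on the right of the comparison is an aggregate-in-WHERE error

Fix: Compute the overall MAX in a subquery, then take MAX of rows below it

Corrected query:
SELECT MAX(sold) FROM books WHERE sold < (SELECT MAX(sold) FROM books)

Result:
MAX(sold)
---------
33234    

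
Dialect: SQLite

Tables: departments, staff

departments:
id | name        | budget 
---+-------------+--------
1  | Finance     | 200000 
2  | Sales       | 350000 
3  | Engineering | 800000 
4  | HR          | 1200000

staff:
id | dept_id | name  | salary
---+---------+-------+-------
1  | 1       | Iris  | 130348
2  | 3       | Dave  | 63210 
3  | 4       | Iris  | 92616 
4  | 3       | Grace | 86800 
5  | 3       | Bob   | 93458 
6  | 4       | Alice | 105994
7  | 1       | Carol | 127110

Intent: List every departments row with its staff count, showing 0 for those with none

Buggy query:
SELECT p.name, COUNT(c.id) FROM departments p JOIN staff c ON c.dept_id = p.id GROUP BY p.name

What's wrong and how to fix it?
Bug: An inner join excludes parents with zero children

Fix: Use LEFT JOIN so parents without children still appear (COUNT(c.id) gives 0)

Corrected query:
SELECT p.name, COUNT(c.id) FROM departments p LEFT JOIN staff c ON c.dept_id = p.id GROUP BY p.name

Result:
name        | COUNT(c.id)
------------+------------
Engineering | 3          
Finance     | 2          
HR          | 2          
Sales       | 0          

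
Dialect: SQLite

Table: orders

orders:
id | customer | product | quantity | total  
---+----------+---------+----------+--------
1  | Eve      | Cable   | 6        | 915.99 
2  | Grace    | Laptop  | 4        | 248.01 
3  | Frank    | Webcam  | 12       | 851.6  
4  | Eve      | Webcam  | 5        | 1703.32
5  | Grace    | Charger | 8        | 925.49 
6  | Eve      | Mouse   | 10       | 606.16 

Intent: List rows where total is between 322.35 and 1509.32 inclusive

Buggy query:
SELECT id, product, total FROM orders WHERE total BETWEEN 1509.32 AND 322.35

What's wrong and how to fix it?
Bug: BETWEEN expects the lower bound first; with 1509.32 AND 322.35 the range is empty

Fix: Write BETWEEN 322.35 AND 1509.32

Corrected query:
SELECT id, product, total FROM orders WHERE total BETWEEN 322.35 AND 1509.32

Result:
id | product | total 
---+---------+-------
1  | Cable   | 915.99
3  | Webcam  | 851.6 
5  | Charger | 925.49
6  | Mouse   | 606.16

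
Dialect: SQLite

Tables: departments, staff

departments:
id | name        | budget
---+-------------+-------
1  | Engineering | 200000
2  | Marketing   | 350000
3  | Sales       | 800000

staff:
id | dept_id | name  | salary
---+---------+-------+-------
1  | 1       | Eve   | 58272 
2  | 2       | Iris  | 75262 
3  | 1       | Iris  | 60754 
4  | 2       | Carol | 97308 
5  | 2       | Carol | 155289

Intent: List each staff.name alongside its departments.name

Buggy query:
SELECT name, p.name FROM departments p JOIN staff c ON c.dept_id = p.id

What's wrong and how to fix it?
Bug: 'name' exists in both joined tables, so the database can't tell which one is meant

Fix: Qualify the column with its table alias (c.name)

Corrected query:
SELECT c.name, p.name FROM departments p JOIN staff c ON c.dept_id = p.id

Result:
name  | name       
------+------------
Eve   | Engineering
Iris  | Marketing  
Iris  | Engineering
Carol | Marketing  
Carol | Marketing  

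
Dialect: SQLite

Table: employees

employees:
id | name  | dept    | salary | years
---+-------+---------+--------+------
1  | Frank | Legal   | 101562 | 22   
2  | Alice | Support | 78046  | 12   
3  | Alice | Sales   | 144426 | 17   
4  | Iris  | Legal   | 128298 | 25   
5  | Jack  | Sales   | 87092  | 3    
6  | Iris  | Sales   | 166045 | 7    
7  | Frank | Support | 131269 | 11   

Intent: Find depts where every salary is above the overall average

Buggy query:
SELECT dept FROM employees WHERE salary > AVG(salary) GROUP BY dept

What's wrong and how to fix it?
Bug: WHERE evaluates per row before aggregation, so AVG() is unavailable

Fix: Use a subquery for AVG and a HAVING MIN(...) filter so the condition holds for every row in the group

Corrected query:
SELECT dept FROM employees GROUP BY dept HAVING MIN(salary) > (SELECT AVG(salary) FROM employees)

Result:
(no rows)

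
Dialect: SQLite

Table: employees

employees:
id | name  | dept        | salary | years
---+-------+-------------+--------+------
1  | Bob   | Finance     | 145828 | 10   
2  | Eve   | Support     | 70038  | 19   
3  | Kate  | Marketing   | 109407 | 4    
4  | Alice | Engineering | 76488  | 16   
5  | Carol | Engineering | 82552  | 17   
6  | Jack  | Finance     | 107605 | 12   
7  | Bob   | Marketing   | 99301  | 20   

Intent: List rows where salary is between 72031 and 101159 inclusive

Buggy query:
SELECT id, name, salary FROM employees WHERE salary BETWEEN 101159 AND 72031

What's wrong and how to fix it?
Bug: BETWEEN expects the lower bound first; with 101159 AND 72031 the range is empty

Fix: Swap the bounds so the smaller value comes first

Corrected query:
SELECT id, name, salary FROM employees WHERE salary BETWEEN 72031 AND 101159

Result:
id | name  | salary
---+-------+-------
4  | Alice | 76488 
5  | Carol | 82552 
7  | Bob   | 99301 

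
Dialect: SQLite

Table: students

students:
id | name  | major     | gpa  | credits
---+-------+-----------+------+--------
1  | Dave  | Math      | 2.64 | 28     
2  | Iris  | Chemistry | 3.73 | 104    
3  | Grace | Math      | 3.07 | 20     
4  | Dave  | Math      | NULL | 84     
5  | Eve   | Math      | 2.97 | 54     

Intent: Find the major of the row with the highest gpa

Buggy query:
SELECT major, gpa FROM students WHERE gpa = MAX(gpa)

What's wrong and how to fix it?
Bug: WHERE is evaluated per row; an aggregate over the whole table isn't defined there

Fix: Wrap MAX in a scalar subquery so WHERE compares against a single value

Corrected query:
SELECT major, gpa FROM students WHERE gpa = (SELECT MAX(gpa) FROM students)

Result:
major     | gpa 
----------+-----
Chemistry | 3.73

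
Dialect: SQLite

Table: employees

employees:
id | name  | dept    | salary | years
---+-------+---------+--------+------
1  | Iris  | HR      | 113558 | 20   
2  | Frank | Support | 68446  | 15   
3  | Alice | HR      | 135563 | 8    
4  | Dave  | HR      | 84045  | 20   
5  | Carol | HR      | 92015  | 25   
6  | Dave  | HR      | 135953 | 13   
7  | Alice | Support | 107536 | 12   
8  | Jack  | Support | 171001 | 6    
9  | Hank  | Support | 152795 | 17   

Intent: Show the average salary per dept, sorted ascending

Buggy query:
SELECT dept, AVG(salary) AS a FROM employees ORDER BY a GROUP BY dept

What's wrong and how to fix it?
Bug: GROUP BY must precede ORDER BY

Fix: Move ORDER BY to the end, after GROUP BY

Corrected query:
SELECT dept, AVG(salary) AS a FROM employees GROUP BY dept ORDER BY a

Result:
dept    | a       
--------+---------
HR      | 112226.8
Support | 124944.5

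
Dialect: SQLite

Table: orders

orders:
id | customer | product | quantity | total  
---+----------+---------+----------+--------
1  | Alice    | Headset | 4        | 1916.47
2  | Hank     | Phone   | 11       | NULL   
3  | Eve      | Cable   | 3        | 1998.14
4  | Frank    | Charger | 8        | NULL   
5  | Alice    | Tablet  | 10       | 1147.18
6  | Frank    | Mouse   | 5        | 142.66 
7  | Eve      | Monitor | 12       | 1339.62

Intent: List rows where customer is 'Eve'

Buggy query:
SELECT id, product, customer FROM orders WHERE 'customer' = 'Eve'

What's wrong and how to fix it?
Bug: 'customer' in single quotes is a string literal, not the column; the comparison is literal-vs-literal and never true

Fix: Reference the column as customer without single quotes

Corrected query:
SELECT id, product, customer FROM orders WHERE customer = 'Eve'

Result:
id | product | customer
---+---------+---------
3  | Cable   | Eve     
7  | Monitor | Eve     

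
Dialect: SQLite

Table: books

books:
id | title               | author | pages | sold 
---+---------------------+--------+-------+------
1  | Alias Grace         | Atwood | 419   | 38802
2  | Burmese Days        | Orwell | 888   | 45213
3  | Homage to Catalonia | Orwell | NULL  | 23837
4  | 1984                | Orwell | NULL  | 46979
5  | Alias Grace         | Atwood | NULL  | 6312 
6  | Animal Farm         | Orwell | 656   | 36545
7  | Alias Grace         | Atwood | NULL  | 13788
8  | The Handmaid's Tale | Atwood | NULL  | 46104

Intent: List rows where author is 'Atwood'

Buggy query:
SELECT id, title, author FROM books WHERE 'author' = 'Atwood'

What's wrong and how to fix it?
Bug: 'author' in single quotes is a string literal, not the column; the comparison is literal-vs-literal and never true

Fix: Remove the quotes around the column name (or use double quotes for an identifier)

Corrected query:
SELECT id, title, author FROM books WHERE author = 'Atwood'

Result:
id | title               | author
---+---------------------+-------
1  | Alias Grace         | Atwood
5  | Alias Grace         | Atwood
7  | Alias Grace         | Atwood
8  | The Handmaid's Tale | Atwood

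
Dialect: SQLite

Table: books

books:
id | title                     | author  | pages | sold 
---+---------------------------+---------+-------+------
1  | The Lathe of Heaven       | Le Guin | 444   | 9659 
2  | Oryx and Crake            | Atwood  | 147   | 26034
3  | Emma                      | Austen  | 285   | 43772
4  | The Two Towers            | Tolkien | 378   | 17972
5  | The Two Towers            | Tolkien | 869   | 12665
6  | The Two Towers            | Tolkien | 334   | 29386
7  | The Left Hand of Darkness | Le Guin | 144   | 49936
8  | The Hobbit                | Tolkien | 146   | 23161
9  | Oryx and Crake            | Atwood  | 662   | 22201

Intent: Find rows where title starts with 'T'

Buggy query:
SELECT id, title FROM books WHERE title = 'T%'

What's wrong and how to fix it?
Bug: '=' compares the literal string including the % character; pattern matching needs LIKE

Fix: Replace '=' with LIKE so 'T%' is treated as a pattern

Corrected query:
SELECT id, title FROM books WHERE title LIKE 'T%'

Result:
id | title                    
---+--------------------------
1  | The Lathe of Heaven      
4  | The Two Towers           
5  | The Two Towers           
6  | The Two Towers           
7  | The Left Hand of Darkness
8  | The Hobbit               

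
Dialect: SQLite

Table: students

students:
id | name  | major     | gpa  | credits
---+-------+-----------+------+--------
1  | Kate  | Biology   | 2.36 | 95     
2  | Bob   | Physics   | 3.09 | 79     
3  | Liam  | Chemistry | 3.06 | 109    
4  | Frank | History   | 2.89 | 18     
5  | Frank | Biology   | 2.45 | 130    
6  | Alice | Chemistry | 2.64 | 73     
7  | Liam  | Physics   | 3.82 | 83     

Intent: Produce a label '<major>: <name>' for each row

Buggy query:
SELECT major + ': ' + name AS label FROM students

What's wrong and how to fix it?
Bug: '+' is numeric addition; on text columns SQLite converts them to 0 instead of concatenating

Fix: Use the || operator for string concatenation

Corrected query:
SELECT major || ': ' || name AS label FROM students

Result:
label           
----------------
Biology: Kate   
Physics: Bob    
Chemistry: Liam 
History: Frank  
Biology: Frank  
Chemistry: Alice
Physics: Liam   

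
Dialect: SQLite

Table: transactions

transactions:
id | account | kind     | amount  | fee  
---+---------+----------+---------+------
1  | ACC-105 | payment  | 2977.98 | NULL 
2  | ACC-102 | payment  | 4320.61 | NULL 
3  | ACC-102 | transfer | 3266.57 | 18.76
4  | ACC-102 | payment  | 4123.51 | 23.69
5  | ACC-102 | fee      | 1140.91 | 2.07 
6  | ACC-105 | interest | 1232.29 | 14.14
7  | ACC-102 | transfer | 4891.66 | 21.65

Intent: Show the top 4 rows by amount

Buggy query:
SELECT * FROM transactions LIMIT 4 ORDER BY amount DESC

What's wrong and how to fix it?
Bug: LIMIT must come after ORDER BY

Fix: Sort with ORDER BY, then apply LIMIT

Corrected query:
SELECT * FROM transactions ORDER BY amount DESC LIMIT 4

Result:
id | account | kind     | amount  | fee  
---+---------+----------+---------+------
7  | ACC-102 | transfer | 4891.66 | 21.65
2  | ACC-102 | payment  | 4320.61 | NULL 
4  | ACC-102 | payment  | 4123.51 | 23.69
3  | ACC-102 | transfer | 3266.57 | 18.76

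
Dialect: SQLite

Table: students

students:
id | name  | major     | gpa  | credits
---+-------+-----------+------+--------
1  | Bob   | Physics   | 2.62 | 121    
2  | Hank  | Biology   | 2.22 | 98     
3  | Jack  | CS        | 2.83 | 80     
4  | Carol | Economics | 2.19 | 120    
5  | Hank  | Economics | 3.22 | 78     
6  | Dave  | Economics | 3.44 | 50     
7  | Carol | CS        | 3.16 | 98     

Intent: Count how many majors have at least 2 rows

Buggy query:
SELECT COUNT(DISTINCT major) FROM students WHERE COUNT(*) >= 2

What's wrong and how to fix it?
Bug: WHERE filters individual rows, not groups, so a group-level COUNT is invalid there

Fix: Use a subquery that GROUPs and filters with HAVING, then count its rows

Corrected query:
SELECT COUNT(*) FROM (SELECT major FROM students GROUP BY major HAVING COUNT(*) >= 2)

Result:
COUNT(*)
--------
2       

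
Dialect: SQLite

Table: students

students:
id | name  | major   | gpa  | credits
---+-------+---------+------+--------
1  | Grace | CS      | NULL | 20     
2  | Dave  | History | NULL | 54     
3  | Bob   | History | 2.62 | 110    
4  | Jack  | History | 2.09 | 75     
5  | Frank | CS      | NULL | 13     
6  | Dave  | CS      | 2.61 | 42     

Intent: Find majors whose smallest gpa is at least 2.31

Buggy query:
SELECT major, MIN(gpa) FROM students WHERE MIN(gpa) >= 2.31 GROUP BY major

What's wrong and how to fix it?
Bug: MIN() in WHERE is a misuse of aggregate

Fix: Use HAVING for the per-group MIN condition

Corrected query:
SELECT major, MIN(gpa) FROM students GROUP BY major HAVING MIN(gpa) >= 2.31

Result:
major | MIN(gpa)
------+---------
CS    | 2.61    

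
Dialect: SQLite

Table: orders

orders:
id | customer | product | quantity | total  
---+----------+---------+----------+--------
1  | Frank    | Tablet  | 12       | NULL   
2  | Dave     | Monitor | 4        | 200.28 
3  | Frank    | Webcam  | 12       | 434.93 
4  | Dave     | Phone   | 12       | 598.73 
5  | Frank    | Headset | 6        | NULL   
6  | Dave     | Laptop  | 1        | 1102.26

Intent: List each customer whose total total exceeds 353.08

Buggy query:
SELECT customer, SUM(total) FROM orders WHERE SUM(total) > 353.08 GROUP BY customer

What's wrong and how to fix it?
Bug: WHERE runs before GROUP BY, so aggregates aren't available there

Fix: Use HAVING (which filters groups after aggregation) instead of WHERE

Corrected query:
SELECT customer, SUM(total) FROM orders GROUP BY customer HAVING SUM(total) > 353.08

Result:
customer | SUM(total)
---------+-----------
Dave     | 1901.27   
Frank    | 434.93    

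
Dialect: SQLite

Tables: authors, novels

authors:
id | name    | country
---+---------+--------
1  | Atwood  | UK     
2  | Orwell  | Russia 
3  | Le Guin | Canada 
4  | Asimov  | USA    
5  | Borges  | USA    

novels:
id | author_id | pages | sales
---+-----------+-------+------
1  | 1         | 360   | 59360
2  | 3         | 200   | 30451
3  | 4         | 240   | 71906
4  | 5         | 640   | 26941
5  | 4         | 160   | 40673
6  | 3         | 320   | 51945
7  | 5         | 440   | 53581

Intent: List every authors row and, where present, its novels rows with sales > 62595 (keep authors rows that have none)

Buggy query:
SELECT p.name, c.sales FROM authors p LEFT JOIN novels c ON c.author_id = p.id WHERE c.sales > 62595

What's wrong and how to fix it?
Bug: Filtering c.sales in WHERE discards the NULL rows produced by LEFT JOIN, turning it into an inner join

Fix: Put 'c.sales > 62595' in the JOIN's ON clause instead of WHERE

Corrected query:
SELECT p.name, c.sales FROM authors p LEFT JOIN novels c ON c.author_id = p.id AND c.sales > 62595

Result:
name    | sales
--------+------
Atwood  | NULL 
Orwell  | NULL 
Le Guin | NULL 
Asimov  | 71906
Borges  | NULL 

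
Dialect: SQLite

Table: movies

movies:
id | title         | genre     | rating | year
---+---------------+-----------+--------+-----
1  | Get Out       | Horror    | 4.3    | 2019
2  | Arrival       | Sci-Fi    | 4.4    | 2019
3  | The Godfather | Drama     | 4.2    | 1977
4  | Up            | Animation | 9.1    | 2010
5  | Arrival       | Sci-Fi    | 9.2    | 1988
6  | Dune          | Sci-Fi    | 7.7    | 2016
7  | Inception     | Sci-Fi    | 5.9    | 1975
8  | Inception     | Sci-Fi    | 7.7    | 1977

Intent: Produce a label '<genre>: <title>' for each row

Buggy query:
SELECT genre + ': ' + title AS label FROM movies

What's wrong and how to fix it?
Bug: SQLite uses || for string concatenation; + coerces text to numbers (yielding 0)

Fix: Replace + with || to concatenate text

Corrected query:
SELECT genre || ': ' || title AS label FROM movies

Result:
label               
--------------------
Horror: Get Out     
Sci-Fi: Arrival     
Drama: The Godfather
Animation: Up       
Sci-Fi: Arrival     
Sci-Fi: Dune        
Sci-Fi: Inception   
Sci-Fi: Inception   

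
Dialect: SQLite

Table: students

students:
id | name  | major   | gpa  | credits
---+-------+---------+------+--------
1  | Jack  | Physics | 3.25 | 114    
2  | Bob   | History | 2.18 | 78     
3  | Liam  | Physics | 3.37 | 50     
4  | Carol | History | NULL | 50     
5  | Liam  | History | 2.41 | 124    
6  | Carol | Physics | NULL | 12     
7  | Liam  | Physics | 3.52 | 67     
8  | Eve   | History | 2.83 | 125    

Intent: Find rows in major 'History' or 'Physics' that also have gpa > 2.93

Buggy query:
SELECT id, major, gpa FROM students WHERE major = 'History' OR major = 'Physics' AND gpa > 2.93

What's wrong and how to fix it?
Bug: AND binds tighter than OR, so this parses as major = 'History' OR (major = 'Physics' AND gpa > 2.93)

Fix: Add parentheses around the OR so the AND applies to both alternatives

Corrected query:
SELECT id, major, gpa FROM students WHERE (major = 'History' OR major = 'Physics') AND gpa > 2.93

Result:
id | major   | gpa 
---+---------+-----
1  | Physics | 3.25
3  | Physics | 3.37
7  | Physics | 3.52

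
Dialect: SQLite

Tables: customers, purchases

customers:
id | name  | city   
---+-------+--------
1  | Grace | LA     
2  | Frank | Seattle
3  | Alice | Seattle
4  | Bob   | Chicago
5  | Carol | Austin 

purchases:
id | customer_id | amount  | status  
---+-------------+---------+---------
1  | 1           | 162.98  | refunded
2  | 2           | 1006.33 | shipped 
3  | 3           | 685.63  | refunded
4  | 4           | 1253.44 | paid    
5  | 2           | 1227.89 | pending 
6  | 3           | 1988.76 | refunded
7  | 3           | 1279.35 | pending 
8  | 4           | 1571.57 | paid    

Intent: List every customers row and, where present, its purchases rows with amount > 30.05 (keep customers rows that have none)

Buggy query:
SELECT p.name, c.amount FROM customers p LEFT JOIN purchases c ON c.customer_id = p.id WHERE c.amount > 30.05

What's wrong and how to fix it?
Bug: Filtering c.amount in WHERE discards the NULL rows produced by LEFT JOIN, turning it into an inner join

Fix: Move the right-table condition into the ON clause so unmatched parents are kept

Corrected query:
SELECT p.name, c.amount FROM customers p LEFT JOIN purchases c ON c.customer_id = p.id AND c.amount > 30.05

Result:
name  | amount 
------+--------
Grace | 162.98 
Frank | 1006.33
Frank | 1227.89
Alice | 685.63 
Alice | 1279.35
Alice | 1988.76
Bob   | 1253.44
Bob   | 1571.57
Carol | NULL   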